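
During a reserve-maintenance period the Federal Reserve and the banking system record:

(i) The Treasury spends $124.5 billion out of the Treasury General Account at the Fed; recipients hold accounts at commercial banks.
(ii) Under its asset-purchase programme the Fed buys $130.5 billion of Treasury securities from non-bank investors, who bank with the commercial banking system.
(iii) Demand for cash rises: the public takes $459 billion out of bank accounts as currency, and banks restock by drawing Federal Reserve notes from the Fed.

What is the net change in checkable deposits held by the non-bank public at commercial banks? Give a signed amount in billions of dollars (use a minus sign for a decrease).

-$204 billion

Fed balance sheet:
  Assets:      Securities +$130.5B
  Liabilities: Bank reserves −$204B, Currency in circulation +$459B, Government deposits −$124.5B
Commercial banking system:
  Assets:      Reserves at CB −$204B
  Liabilities: Checkable deposits −$204B
So the change in checkable deposits held by the non-bank public at commercial banks is -$204 billion.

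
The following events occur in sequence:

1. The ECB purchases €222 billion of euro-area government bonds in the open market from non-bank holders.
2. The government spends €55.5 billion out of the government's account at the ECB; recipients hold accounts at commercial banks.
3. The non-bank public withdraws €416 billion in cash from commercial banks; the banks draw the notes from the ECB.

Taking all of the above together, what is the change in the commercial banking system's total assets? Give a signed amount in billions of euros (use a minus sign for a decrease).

-€138.5 billion

Asset purchase (from non-banks) €222 billion: bank balance sheets expand → +€222B.
Government spending €55.5 billion: bank balance sheets expand → +€55.5B.
Currency withdrawal €416 billion: bank balance sheets shrink → −€416B.
Net: 222 + 55.5 − 416 = -€138.5 billion.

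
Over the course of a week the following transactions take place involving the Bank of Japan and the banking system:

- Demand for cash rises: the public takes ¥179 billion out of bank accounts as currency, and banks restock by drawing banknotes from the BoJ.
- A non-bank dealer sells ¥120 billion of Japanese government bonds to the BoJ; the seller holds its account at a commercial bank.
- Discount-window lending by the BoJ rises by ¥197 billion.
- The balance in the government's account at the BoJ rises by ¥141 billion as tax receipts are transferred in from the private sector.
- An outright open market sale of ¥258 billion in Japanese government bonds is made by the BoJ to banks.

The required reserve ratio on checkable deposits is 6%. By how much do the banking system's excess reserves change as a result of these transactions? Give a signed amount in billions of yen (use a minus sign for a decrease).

-¥249 billion

Currency withdrawal ¥179 billion: reserves −¥179B, deposits −¥179B.
Asset purchase (from non-banks) ¥120 billion: reserves +¥120B, deposits +¥120B.
Discount-window loan ¥197 billion: reserves +¥197B, deposits 0.
Government account inflow ¥141 billion: reserves −¥141B, deposits −¥141B.
OMO sale (to banks) ¥258 billion: reserves −¥258B, deposits 0.
Totals: Δreserves = −¥261B, Δdeposits = −¥200B.
Δrequired reserves = 6% × −¥200B = −¥12B.
Δexcess reserves = Δreserves − Δrequired = −¥261B − (−¥12B) = -¥249 billion.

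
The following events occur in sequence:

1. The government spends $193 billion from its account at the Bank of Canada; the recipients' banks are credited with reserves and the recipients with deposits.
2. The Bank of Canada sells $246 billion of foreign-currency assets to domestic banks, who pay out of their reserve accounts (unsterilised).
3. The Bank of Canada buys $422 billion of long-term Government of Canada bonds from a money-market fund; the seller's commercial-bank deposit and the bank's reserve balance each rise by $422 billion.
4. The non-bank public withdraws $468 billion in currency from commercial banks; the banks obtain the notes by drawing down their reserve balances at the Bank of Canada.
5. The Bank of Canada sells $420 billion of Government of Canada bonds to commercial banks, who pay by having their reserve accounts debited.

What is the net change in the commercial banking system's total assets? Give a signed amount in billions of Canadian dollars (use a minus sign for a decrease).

Government spending $193 billion: bank balance sheets expand → +$193B.
FX sale $246 billion: just an asset swap on bank balance sheets → 0.
Asset purchase (from non-banks) $422 billion: bank balance sheets expand → +$422B.
Currency withdrawal $468 billion: bank balance sheets shrink → −$468B.
OMO sale (to banks) $420 billion: just an asset swap on bank balance sheets → 0.
Net: 193 + 0 + 422 − 468 + 0 = +$147 billion.

+$147 billion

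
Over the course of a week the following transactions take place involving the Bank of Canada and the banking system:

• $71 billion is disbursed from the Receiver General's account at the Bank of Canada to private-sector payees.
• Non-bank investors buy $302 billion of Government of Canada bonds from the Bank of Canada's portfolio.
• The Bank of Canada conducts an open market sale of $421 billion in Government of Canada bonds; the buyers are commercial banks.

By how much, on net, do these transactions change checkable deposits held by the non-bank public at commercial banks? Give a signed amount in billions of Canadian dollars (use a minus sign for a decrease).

Bank of Canada balance sheet:
  Assets:      Securities −$723B
  Liabilities: Bank reserves −$652B, Government deposits −$71B
Commercial banking system:
  Assets:      Reserves at CB −$652B, Securities +$421B
  Liabilities: Checkable deposits −$231B
So the change in checkable deposits held by the non-bank public at commercial banks is -$231 billion.

-$231 billion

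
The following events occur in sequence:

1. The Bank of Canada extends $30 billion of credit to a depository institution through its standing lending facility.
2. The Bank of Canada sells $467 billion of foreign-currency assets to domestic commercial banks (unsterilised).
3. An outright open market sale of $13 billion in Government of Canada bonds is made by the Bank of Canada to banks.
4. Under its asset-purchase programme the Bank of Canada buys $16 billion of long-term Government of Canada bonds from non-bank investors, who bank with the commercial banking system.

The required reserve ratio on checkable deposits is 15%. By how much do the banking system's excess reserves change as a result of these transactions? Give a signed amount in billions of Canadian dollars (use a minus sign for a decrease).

Discount-window loan $30 billion: reserves +$30B, deposits 0.
FX sale $467 billion: reserves −$467B, deposits 0.
OMO sale (to banks) $13 billion: reserves −$13B, deposits 0.
Asset purchase (from non-banks) $16 billion: reserves +$16B, deposits +$16B.
Totals: Δreserves = −$434B, Δdeposits = +$16B.
Δrequired reserves = 15% × +$16B = +$2.4B.
Δexcess reserves = Δreserves − Δrequired = −$434B − (+$2.4B) = -$436.4 billion.

-$436.4 billion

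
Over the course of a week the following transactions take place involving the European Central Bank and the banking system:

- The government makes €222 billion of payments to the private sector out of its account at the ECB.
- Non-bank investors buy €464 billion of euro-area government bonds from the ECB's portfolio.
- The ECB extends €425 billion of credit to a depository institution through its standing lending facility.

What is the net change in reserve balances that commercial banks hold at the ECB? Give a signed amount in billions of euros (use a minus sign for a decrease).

Government spending €222 billion: government payments flow into bank reserve accounts → +€222B.
Asset sale (to non-banks) €464 billion: the non-bank buyers' banks settle from reserves → −€464B.
Discount-window loan €425 billion: the loan is credited to the bank's reserve account → +€425B.
Net: 222 − 464 + 425 = +€183 billion.

+€183 billion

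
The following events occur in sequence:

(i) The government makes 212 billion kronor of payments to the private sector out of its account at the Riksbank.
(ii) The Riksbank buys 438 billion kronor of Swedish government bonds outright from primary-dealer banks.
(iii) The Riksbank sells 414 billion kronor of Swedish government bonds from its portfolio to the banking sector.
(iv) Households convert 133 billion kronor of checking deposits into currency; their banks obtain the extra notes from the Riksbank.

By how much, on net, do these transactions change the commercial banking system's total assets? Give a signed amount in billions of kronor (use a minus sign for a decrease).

+79 billion

Government spending 212 billion kronor: bank balance sheets expand → +212B.
OMO purchase (from banks) 438 billion kronor: just an asset swap on bank balance sheets → 0.
OMO sale (to banks) 414 billion kronor: just an asset swap on bank balance sheets → 0.
Currency withdrawal 133 billion kronor: bank balance sheets shrink → −133B.
Net: 212 + 0 + 0 − 133 = +79 billion.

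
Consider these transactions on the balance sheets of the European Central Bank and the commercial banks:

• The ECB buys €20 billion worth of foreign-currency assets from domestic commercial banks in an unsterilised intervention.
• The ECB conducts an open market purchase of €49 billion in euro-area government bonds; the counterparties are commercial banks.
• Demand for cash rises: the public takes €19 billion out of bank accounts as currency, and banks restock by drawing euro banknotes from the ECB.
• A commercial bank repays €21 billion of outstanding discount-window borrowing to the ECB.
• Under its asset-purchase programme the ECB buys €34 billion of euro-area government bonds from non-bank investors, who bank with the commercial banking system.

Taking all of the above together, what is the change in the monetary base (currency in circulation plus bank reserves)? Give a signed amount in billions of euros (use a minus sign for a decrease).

+€82 billion

FX purchase €20 billion: ECB balance sheet expands → +€20B.
OMO purchase (from banks) €49 billion: ECB balance sheet expands → +€49B.
Currency withdrawal €19 billion: just a shift between currency and reserves — both are base money → 0.
Discount-window repayment €21 billion: ECB balance sheet contracts → −€21B.
Asset purchase (from non-banks) €34 billion: ECB balance sheet expands → +€34B.
Net: 20 + 49 + 0 − 21 + 34 = +€82 billion.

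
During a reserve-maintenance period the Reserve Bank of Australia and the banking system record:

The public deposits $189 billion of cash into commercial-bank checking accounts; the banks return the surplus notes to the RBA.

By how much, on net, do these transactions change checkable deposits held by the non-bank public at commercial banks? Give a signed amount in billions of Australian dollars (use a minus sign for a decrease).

+$189 billion

Currency deposit $189 billion: non-bank counterparties' bank balances rise → +$189B.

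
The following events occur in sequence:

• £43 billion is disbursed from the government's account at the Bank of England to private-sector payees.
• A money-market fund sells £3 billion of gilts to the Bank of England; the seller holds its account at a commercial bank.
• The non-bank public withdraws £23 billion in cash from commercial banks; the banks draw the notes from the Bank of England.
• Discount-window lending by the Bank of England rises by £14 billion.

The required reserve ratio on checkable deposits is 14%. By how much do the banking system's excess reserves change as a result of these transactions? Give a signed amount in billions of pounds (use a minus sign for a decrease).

Government spending £43 billion: reserves +£43B, deposits +£43B.
Asset purchase (from non-banks) £3 billion: reserves +£3B, deposits +£3B.
Currency withdrawal £23 billion: reserves −£23B, deposits −£23B.
Discount-window loan £14 billion: reserves +£14B, deposits 0.
Totals: Δreserves = +£37B, Δdeposits = +£23B.
Δrequired reserves = 14% × +£23B = +£3.22B.
Δexcess reserves = Δreserves − Δrequired = +£37B − (+£3.22B) = +£33.78 billion.

+£33.78 billion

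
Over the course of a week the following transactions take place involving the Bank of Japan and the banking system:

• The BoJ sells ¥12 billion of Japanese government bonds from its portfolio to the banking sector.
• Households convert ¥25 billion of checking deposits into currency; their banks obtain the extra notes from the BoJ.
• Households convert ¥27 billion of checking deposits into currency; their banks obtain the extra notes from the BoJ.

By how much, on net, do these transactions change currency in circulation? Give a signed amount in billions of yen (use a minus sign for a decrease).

+¥52 billion

OMO sale (to banks) ¥12 billion: no currency enters or leaves circulation → 0.
Currency withdrawal ¥25 billion: notes leave the central bank → +¥25B.
Currency withdrawal ¥27 billion: notes leave the central bank → +¥27B.
Net: 0 + 25 + 27 = +¥52 billion.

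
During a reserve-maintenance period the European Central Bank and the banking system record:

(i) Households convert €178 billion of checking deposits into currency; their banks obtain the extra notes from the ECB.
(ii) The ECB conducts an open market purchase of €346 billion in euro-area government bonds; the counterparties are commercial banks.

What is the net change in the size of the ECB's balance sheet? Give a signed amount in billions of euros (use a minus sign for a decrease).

ECB balance sheet:
  Assets:      Securities +€346B
  Liabilities: Bank reserves +€168B, Currency in circulation +€178B
Change in total ECB assets = +€346 billion.

+€346 billion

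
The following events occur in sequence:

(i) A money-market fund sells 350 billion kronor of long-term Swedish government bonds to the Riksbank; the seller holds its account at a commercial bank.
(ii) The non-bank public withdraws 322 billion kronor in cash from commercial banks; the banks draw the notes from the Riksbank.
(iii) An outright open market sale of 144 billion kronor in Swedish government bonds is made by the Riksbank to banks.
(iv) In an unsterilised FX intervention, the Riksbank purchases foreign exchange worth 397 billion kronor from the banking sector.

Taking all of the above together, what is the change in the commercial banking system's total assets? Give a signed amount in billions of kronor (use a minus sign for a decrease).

Riksbank balance sheet:
  Assets:      Securities +206B, Foreign assets +397B
  Liabilities: Bank reserves +281B, Currency in circulation +322B
Commercial banking system:
  Assets:      Reserves at CB +281B, Securities +144B, Foreign assets −397B
  Liabilities: Checkable deposits +28B
Change in total bank assets = +28 billion.

+28 billion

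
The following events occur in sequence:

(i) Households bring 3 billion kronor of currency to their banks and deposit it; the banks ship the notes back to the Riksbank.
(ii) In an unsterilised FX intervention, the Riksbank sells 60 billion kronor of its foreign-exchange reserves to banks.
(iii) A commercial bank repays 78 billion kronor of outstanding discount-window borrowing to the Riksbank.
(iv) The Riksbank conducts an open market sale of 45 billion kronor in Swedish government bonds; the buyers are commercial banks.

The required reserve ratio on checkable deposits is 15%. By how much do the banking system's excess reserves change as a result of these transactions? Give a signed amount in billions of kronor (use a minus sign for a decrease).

-180.45 billion

Currency deposit 3 billion kronor: reserves +3B, deposits +3B.
FX sale 60 billion kronor: reserves −60B, deposits 0.
Discount-window repayment 78 billion kronor: reserves −78B, deposits 0.
OMO sale (to banks) 45 billion kronor: reserves −45B, deposits 0.
Totals: Δreserves = −180B, Δdeposits = +3B.
Δrequired reserves = 15% × +3B = +0.45B.
Δexcess reserves = Δreserves − Δrequired = −180B − (+0.45B) = -180.45 billion.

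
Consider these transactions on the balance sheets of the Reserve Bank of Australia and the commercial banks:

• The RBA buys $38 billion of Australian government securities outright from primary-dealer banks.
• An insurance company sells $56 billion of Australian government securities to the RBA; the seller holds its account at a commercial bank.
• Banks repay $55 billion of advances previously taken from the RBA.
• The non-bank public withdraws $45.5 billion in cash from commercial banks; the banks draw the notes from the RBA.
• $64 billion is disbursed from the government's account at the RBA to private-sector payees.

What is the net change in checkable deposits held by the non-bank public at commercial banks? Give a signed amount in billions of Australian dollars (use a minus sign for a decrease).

OMO purchase (from banks) $38 billion: the counterparty is a bank, so public deposits are unchanged → 0.
Asset purchase (from non-banks) $56 billion: non-bank counterparties' bank balances rise → +$56B.
Discount-window repayment $55 billion: the counterparty is a bank, so public deposits are unchanged → 0.
Currency withdrawal $45.5 billion: non-bank counterparties' bank balances fall → −$45.5B.
Government spending $64 billion: non-bank counterparties' bank balances rise → +$64B.
Net: 0 + 56 + 0 − 45.5 + 64 = +$74.5 billion.

+$74.5 billion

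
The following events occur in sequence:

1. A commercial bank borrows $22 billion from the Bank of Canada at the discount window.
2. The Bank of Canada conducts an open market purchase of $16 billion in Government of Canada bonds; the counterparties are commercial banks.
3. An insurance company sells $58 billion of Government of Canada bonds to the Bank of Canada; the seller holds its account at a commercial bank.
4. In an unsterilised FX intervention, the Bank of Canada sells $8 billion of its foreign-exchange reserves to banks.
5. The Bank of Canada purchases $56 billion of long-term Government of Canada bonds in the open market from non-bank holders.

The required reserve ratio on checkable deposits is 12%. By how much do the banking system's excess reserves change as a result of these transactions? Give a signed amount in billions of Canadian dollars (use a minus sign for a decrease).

+$130.32 billion

Discount-window loan $22 billion: reserves +$22B, deposits 0.
OMO purchase (from banks) $16 billion: reserves +$16B, deposits 0.
Asset purchase (from non-banks) $58 billion: reserves +$58B, deposits +$58B.
FX sale $8 billion: reserves −$8B, deposits 0.
Asset purchase (from non-banks) $56 billion: reserves +$56B, deposits +$56B.
Totals: Δreserves = +$144B, Δdeposits = +$114B.
Δrequired reserves = 12% × +$114B = +$13.68B.
Δexcess reserves = Δreserves − Δrequired = +$144B − (+$13.68B) = +$130.32 billion.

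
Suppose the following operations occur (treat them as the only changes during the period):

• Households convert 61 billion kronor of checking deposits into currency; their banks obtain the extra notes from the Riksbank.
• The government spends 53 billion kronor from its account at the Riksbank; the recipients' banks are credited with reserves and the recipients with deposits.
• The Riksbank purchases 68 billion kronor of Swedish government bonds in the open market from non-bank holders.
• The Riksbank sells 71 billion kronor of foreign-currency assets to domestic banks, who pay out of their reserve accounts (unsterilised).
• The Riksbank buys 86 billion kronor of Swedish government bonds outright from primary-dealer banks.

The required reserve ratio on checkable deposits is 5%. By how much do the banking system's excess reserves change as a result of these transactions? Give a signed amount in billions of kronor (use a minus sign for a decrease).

Currency withdrawal 61 billion kronor: reserves −61B, deposits −61B.
Government spending 53 billion kronor: reserves +53B, deposits +53B.
Asset purchase (from non-banks) 68 billion kronor: reserves +68B, deposits +68B.
FX sale 71 billion kronor: reserves −71B, deposits 0.
OMO purchase (from banks) 86 billion kronor: reserves +86B, deposits 0.
Totals: Δreserves = +75B, Δdeposits = +60B.
Δrequired reserves = 5% × +60B = +3B.
Δexcess reserves = Δreserves − Δrequired = +75B − (+3B) = +72 billion.

+72 billion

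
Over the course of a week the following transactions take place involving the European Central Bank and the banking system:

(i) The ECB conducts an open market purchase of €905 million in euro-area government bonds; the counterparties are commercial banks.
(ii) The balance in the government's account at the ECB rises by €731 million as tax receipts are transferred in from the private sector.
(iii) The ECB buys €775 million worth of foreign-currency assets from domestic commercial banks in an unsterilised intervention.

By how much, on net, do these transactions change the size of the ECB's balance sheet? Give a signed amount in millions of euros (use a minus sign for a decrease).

+€1680 million

OMO purchase (from banks) €905 million: an ECB asset is acquired → +€905M.
Government account inflow €731 million: only the composition of liabilities changes → 0.
FX purchase €775 million: an ECB asset is acquired → +€775M.
Net: 905 + 0 + 775 = +€1680 million.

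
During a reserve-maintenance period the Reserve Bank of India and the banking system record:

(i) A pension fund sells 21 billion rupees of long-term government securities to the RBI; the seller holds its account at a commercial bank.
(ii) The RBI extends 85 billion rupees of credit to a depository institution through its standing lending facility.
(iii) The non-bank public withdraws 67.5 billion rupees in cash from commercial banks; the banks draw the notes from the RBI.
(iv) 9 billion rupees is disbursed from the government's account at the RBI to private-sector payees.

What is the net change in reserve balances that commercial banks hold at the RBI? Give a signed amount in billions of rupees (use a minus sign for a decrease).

+47.5 billion

Asset purchase (from non-banks) 21 billion rupees: the RBI pays by crediting reserve accounts → +21B.
Discount-window loan 85 billion rupees: the loan is credited to the bank's reserve account → +85B.
Currency withdrawal 67.5 billion rupees: banks swap reserves for currency → −67.5B.
Government spending 9 billion rupees: government payments flow into bank reserve accounts → +9B.
Net: 21 + 85 − 67.5 + 9 = +47.5 billion.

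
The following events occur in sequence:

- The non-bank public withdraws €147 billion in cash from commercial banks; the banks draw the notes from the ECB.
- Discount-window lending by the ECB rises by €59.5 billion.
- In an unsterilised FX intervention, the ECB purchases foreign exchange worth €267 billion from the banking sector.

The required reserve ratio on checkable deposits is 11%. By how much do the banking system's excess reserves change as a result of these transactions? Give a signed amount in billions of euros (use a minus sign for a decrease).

Currency withdrawal €147 billion: reserves −€147B, deposits −€147B.
Discount-window loan €59.5 billion: reserves +€59.5B, deposits 0.
FX purchase €267 billion: reserves +€267B, deposits 0.
Totals: Δreserves = +€179.5B, Δdeposits = −€147B.
Δrequired reserves = 11% × −€147B = −€16.17B.
Δexcess reserves = Δreserves − Δrequired = +€179.5B − (−€16.17B) = +€195.67 billion.

+€195.67 billion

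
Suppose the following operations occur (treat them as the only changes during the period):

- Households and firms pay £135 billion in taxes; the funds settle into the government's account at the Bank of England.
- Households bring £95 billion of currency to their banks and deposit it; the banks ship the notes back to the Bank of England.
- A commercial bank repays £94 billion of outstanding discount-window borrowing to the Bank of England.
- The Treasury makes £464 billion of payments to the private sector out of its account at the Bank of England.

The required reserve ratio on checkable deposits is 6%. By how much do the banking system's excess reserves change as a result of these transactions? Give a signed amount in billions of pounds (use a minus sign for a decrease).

+£304.56 billion

Government account inflow £135 billion: reserves −£135B, deposits −£135B.
Currency deposit £95 billion: reserves +£95B, deposits +£95B.
Discount-window repayment £94 billion: reserves −£94B, deposits 0.
Government spending £464 billion: reserves +£464B, deposits +£464B.
Totals: Δreserves = +£330B, Δdeposits = +£424B.
Δrequired reserves = 6% × +£424B = +£25.44B.
Δexcess reserves = Δreserves − Δrequired = +£330B − (+£25.44B) = +£304.56 billion.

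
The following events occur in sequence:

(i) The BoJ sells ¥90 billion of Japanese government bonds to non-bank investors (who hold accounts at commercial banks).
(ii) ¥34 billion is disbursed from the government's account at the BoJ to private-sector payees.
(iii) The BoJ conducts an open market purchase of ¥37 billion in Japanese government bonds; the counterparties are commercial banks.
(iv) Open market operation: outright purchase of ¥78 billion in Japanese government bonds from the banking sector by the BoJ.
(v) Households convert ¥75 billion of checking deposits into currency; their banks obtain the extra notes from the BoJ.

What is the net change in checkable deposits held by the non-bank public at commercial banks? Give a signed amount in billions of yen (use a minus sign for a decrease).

-¥131 billion

Asset sale (to non-banks) ¥90 billion: non-bank counterparties' bank balances fall → −¥90B.
Government spending ¥34 billion: non-bank counterparties' bank balances rise → +¥34B.
OMO purchase (from banks) ¥37 billion: the counterparty is a bank, so public deposits are unchanged → 0.
OMO purchase (from banks) ¥78 billion: the counterparty is a bank, so public deposits are unchanged → 0.
Currency withdrawal ¥75 billion: non-bank counterparties' bank balances fall → −¥75B.
Net: −90 + 34 + 0 + 0 − 75 = -¥131 billion.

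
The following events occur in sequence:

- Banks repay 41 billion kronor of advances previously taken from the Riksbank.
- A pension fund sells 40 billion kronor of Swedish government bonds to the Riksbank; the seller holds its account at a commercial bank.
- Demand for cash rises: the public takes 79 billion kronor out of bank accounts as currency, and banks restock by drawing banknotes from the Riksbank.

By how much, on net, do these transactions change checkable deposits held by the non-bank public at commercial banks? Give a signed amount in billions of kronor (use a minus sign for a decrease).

Discount-window repayment 41 billion kronor: the counterparty is a bank, so public deposits are unchanged → 0.
Asset purchase (from non-banks) 40 billion kronor: non-bank counterparties' bank balances rise → +40B.
Currency withdrawal 79 billion kronor: non-bank counterparties' bank balances fall → −79B.
Net: 0 + 40 − 79 = -39 billion.

-39 billion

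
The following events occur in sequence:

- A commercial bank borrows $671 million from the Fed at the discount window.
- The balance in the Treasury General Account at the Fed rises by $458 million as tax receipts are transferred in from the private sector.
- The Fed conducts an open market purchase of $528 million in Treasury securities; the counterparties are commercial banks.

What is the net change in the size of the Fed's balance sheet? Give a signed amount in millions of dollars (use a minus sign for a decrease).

+$1199 million

Fed balance sheet:
  Assets:      Securities +$528M, Loans to banks +$671M
  Liabilities: Bank reserves +$741M, Government deposits +$458M
Change in total Fed assets = +$1199 million.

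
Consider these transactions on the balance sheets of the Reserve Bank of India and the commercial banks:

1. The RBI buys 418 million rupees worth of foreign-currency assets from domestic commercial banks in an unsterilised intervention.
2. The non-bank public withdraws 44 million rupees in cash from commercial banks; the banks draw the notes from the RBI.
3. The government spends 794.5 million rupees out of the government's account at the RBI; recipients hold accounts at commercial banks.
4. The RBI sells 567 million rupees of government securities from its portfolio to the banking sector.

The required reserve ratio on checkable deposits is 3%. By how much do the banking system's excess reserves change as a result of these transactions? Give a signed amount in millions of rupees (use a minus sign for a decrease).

FX purchase 418 million rupees: reserves +418M, deposits 0.
Currency withdrawal 44 million rupees: reserves −44M, deposits −44M.
Government spending 794.5 million rupees: reserves +794.5M, deposits +794.5M.
OMO sale (to banks) 567 million rupees: reserves −567M, deposits 0.
Totals: Δreserves = +601.5M, Δdeposits = +750.5M.
Δrequired reserves = 3% × +750.5M = +22.515M.
Δexcess reserves = Δreserves − Δrequired = +601.5M − (+22.515M) = +578.985 million.

+578.985 million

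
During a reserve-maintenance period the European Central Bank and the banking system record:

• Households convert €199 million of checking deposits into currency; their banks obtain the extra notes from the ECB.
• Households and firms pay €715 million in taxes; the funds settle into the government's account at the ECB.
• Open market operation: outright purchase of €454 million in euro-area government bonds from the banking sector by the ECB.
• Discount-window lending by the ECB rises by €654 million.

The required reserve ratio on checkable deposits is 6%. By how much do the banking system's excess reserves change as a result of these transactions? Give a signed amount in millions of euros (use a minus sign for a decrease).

+€248.84 million

Currency withdrawal €199 million: reserves −€199M, deposits −€199M.
Government account inflow €715 million: reserves −€715M, deposits −€715M.
OMO purchase (from banks) €454 million: reserves +€454M, deposits 0.
Discount-window loan €654 million: reserves +€654M, deposits 0.
Totals: Δreserves = +€194M, Δdeposits = −€914M.
Δrequired reserves = 6% × −€914M = −€54.84M.
Δexcess reserves = Δreserves − Δrequired = +€194M − (−€54.84M) = +€248.84 million.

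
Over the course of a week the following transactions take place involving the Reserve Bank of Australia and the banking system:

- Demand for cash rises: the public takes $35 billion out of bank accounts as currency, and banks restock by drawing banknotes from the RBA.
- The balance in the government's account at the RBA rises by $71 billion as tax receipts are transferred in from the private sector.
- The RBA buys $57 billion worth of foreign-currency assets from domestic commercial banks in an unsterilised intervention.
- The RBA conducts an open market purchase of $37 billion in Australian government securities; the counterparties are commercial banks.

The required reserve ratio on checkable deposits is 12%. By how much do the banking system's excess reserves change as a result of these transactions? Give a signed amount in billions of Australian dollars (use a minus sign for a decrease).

+$0.72 billion

Currency withdrawal $35 billion: reserves −$35B, deposits −$35B.
Government account inflow $71 billion: reserves −$71B, deposits −$71B.
FX purchase $57 billion: reserves +$57B, deposits 0.
OMO purchase (from banks) $37 billion: reserves +$37B, deposits 0.
Totals: Δreserves = −$12B, Δdeposits = −$106B.
Δrequired reserves = 12% × −$106B = −$12.72B.
Δexcess reserves = Δreserves − Δrequired = −$12B − (−$12.72B) = +$0.72 billion.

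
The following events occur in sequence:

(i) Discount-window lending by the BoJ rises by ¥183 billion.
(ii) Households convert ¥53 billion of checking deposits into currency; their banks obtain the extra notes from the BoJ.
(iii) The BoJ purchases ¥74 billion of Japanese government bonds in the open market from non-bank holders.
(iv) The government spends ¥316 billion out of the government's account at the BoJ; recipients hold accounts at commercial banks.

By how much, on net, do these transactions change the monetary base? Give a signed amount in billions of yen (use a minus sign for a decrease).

Discount-window loan ¥183 billion: BoJ balance sheet expands → +¥183B.
Currency withdrawal ¥53 billion: just a shift between currency and reserves — both are base money → 0.
Asset purchase (from non-banks) ¥74 billion: BoJ balance sheet expands → +¥74B.
Government spending ¥316 billion: a non-base liability converts back to reserves → +¥316B.
Net: 183 + 0 + 74 + 316 = +¥573 billion.

+¥573 billion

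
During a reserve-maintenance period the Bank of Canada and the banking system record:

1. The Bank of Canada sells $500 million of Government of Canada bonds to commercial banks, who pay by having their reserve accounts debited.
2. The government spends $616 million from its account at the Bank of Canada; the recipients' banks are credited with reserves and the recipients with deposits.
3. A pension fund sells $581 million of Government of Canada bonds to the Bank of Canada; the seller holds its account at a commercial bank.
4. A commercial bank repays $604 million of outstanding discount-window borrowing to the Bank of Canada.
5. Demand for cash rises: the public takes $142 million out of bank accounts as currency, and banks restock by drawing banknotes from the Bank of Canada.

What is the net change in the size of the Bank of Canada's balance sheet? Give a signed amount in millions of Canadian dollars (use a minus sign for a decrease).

-$523 million

OMO sale (to banks) $500 million: a Bank of Canada asset is shed → −$500M.
Government spending $616 million: only the composition of liabilities changes → 0.
Asset purchase (from non-banks) $581 million: a Bank of Canada asset is acquired → +$581M.
Discount-window repayment $604 million: a Bank of Canada asset is shed → −$604M.
Currency withdrawal $142 million: only the composition of liabilities changes → 0.
Net: −500 + 0 + 581 − 604 + 0 = -$523 million.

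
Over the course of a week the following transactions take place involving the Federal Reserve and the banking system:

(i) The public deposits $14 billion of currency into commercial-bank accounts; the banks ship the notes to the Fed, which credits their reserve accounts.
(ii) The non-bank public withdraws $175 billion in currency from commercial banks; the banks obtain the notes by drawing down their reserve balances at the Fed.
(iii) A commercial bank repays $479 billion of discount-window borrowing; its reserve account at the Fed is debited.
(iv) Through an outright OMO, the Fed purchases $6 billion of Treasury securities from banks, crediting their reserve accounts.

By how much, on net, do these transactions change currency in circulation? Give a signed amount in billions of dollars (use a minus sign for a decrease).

+$161 billion

Currency deposit $14 billion: notes return to the central bank → −$14B.
Currency withdrawal $175 billion: notes leave the central bank → +$175B.
Discount-window repayment $479 billion: no currency enters or leaves circulation → 0.
OMO purchase (from banks) $6 billion: no currency enters or leaves circulation → 0.
Net: −14 + 175 + 0 + 0 = +$161 billion.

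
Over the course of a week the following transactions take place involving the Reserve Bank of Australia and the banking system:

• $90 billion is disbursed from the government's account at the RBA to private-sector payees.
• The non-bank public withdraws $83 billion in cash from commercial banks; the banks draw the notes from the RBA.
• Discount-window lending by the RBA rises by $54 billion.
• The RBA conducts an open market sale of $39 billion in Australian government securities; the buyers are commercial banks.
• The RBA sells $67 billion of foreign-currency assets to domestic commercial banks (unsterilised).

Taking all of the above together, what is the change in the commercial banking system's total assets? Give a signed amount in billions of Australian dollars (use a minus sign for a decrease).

RBA balance sheet:
  Assets:      Securities −$39B, Loans to banks +$54B, Foreign assets −$67B
  Liabilities: Bank reserves −$45B, Currency in circulation +$83B, Government deposits −$90B
Commercial banking system:
  Assets:      Reserves at CB −$45B, Securities +$39B, Foreign assets +$67B
  Liabilities: Checkable deposits +$7B, Borrowings from CB +$54B
Change in total bank assets = +$61 billion.

+$61 billion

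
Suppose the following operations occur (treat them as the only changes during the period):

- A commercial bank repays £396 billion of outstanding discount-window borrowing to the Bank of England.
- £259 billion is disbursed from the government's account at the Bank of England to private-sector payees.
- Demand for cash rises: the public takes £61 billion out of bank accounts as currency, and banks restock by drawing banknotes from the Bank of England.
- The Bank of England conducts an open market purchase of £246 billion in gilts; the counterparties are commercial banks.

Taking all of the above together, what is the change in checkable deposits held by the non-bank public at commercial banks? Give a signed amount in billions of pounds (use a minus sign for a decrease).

+£198 billion

Discount-window repayment £396 billion: the counterparty is a bank, so public deposits are unchanged → 0.
Government spending £259 billion: non-bank counterparties' bank balances rise → +£259B.
Currency withdrawal £61 billion: non-bank counterparties' bank balances fall → −£61B.
OMO purchase (from banks) £246 billion: the counterparty is a bank, so public deposits are unchanged → 0.
Net: 0 + 259 − 61 + 0 = +£198 billion.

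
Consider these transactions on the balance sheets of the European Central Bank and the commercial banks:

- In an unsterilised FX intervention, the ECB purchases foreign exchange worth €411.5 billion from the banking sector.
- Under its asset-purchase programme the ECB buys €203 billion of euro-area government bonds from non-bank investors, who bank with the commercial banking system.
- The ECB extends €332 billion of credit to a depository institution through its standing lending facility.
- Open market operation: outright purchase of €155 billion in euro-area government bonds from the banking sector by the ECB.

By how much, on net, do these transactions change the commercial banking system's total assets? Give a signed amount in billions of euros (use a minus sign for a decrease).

+€535 billion

FX purchase €411.5 billion: just an asset swap on bank balance sheets → 0.
Asset purchase (from non-banks) €203 billion: bank balance sheets expand → +€203B.
Discount-window loan €332 billion: bank balance sheets expand → +€332B.
OMO purchase (from banks) €155 billion: just an asset swap on bank balance sheets → 0.
Net: 0 + 203 + 332 + 0 = +€535 billion.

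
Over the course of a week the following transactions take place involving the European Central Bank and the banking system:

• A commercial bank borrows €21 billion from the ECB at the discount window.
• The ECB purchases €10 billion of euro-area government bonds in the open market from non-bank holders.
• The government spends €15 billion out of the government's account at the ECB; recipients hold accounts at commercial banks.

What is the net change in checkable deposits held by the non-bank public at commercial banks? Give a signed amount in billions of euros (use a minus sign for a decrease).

+€25 billion

Discount-window loan €21 billion: the counterparty is a bank, so public deposits are unchanged → 0.
Asset purchase (from non-banks) €10 billion: non-bank counterparties' bank balances rise → +€10B.
Government spending €15 billion: non-bank counterparties' bank balances rise → +€15B.
Net: 0 + 10 + 15 = +€25 billion.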